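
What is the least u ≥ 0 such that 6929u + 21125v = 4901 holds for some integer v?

19

Reduce mod 21125: 6929u ≡ 4901 (mod 21125). With g = gcd(6929, 21125) = 169 dividing 4901, divide through: 41u ≡ 29 (mod 125).
Since gcd(41, 125) = 1, u ≡ 29·(41)⁻¹ ≡ 19 (mod 125). Smallest non-negative: 19.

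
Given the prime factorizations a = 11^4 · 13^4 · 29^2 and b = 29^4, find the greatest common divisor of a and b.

min exponent per shared prime: 29^2 = 841

841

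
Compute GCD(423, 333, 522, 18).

gcd(423, 333): 423 = 1·333 + 90; 333 = 3·90 + 63; 90 = 1·63 + 27; 63 = 2·27 + 9; 27 = 3·9 + 0 → 9
gcd(9, 522): 522 = 58·9 + 0 → 9
gcd(9, 18): 18 = 2·9 + 0 → 9

9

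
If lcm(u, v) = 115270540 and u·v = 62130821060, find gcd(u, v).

gcd·lcm = product, so gcd = 62130821060/115270540 = 539.

539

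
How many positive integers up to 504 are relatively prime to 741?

741 = 3·13·19. Inclusion–exclusion on these primes:
504 − ⌊504/3⌋ − ⌊504/13⌋ − ⌊504/19⌋ + ⌊504/39⌋ + ⌊504/57⌋ + ⌊504/247⌋ − ⌊504/741⌋ = 294

294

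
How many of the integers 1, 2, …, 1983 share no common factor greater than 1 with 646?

885

646 = 2·17·19. Inclusion–exclusion on these primes:
1983 − ⌊1983/2⌋ − ⌊1983/17⌋ − ⌊1983/19⌋ + ⌊1983/34⌋ + ⌊1983/38⌋ + ⌊1983/323⌋ − ⌊1983/646⌋ = 885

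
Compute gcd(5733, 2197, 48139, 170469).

13

5733 = 3² · 7² · 13; 2197 = 13³; 48139 = 7 · 13 · 23²; 170469 = 3² · 13 · 31 · 47
gcd takes min exponent of each prime: 13 = 13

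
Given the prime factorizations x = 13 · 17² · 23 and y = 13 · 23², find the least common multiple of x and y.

1987453

max exponent per prime: 13 · 17² · 23² = 1987453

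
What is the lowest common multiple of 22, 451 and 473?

22 = 2 · 11; 451 = 11 · 41; 473 = 11 · 43
lcm takes max exponent of each prime: 2 · 11 · 41 · 43 = 38786

38786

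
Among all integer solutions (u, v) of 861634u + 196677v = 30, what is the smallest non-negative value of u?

21

Euclid: 861634 = 4·196677 + 74926; 196677 = 2·74926 + 46825; 74926 = 1·46825 + 28101; 46825 = 1·28101 + 18724; 28101 = 1·18724 + 9377; 18724 = 1·9377 + 9347; 9377 = 1·9347 + 30; 9347 = 311·30 + 17; 30 = 1·17 + 13; 17 = 1·13 + 4; 13 = 3·4 + 1; 4 = 4·1 + 0 → gcd = 1; 30 = 1·30.
Back-substitution yields 861634·(45892) + 196677·(-201051) = 1, so one solution is u = 45892·30 = 1376760, v = -201051·30 = -6031530.
Solutions in u differ by 196677/1 = 196677; the one in [0, 196677) is 1376760 mod 196677 = 21.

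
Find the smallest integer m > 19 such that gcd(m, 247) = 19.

38

gcd(m, 247) = 19 forces 19 | m; write m = 19s. Then gcd(19s, 19·13) = 19·gcd(s, 13), so need gcd(s, 13) = 1.
19s > 19 gives s ≥ 2. The least s ≥ 2 coprime to 13 is 2, so m = 19·2 = 38.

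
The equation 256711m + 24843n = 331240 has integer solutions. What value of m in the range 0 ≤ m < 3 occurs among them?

gcd(256711, 24843) = 8281 (Euclid: 256711 = 10·24843 + 8281; 24843 = 3·8281 + 0), and 8281 | 331240.
Extended Euclid: 256711·(1) + 24843·(-10) = 8281. Scale by 40: m₀ = 40.
General solution m = m₀ + 3t; reducing mod 3 gives m = 1 (and n = 3).

1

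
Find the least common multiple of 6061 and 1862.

6061 = 11 · 19 · 29; 1862 = 2 · 7² · 19
max exponents: 2 · 7² · 11 · 19 · 29 = 593978

593978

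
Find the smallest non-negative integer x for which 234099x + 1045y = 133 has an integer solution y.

Reduce mod 1045: 234099x ≡ 133 (mod 1045). With g = gcd(234099, 1045) = 19 dividing 133, divide through: 12321x ≡ 7 (mod 55).
Since gcd(12321, 55) = 1, x ≡ 7·(12321)⁻¹ ≡ 7 (mod 55). Smallest non-negative: 7.

7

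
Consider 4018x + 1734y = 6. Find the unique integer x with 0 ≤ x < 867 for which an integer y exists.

681

gcd(4018, 1734) = 2 (Euclid: 4018 = 2·1734 + 550; 1734 = 3·550 + 84; 550 = 6·84 + 46; 84 = 1·46 + 38; 46 = 1·38 + 8; 38 = 4·8 + 6; 8 = 1·6 + 2; 6 = 3·2 + 0), and 2 | 6.
Extended Euclid: 4018·(227) + 1734·(-526) = 2. Scale by 3: x₀ = 681.
General solution x = x₀ + 867t; reducing mod 867 gives x = 681 (and y = -1578).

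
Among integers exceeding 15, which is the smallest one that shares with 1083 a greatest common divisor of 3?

1083 = 3·361. Any a with gcd(a, 1083) = 3 is a multiple of 3, say 3s, with s coprime to 361.
Need s > 15/3, so s ≥ 6. First s ≥ 6 with gcd(s, 361) = 1 is s = 6. Thus a = 3·6 = 18.

18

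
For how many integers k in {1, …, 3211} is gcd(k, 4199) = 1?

Prime factors of 4199: 13, 17, 19. Count integers ≤ 3211 divisible by none of them.
By inclusion–exclusion: 3211 − ⌊3211/13⌋ − ⌊3211/17⌋ − ⌊3211/19⌋ + ⌊3211/221⌋ + ⌊3211/247⌋ + ⌊3211/323⌋ − ⌊3211/4199⌋ = 2643.

2643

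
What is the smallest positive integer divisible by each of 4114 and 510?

61710

gcd first: 4114 = 8·510 + 34; 510 = 15·34 + 0 → gcd = 34
lcm = 4114·510/gcd = 2098140/34 = 61710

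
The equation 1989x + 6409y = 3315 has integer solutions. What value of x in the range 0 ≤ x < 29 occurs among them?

21

gcd(1989, 6409) = 221 (Euclid: 6409 = 3·1989 + 442; 1989 = 4·442 + 221; 442 = 2·221 + 0), and 221 | 3315.
Extended Euclid: 1989·(13) + 6409·(-4) = 221. Scale by 15: x₀ = 195.
General solution x = x₀ + 29t; reducing mod 29 gives x = 21 (and y = -6).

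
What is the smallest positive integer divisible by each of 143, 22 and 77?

2002

143 = 11 · 13; 22 = 2 · 11; 77 = 7 · 11
lcm takes max exponent of each prime: 2 · 7 · 11 · 13 = 2002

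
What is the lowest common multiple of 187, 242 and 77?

28798

lcm(187, 242) = 187·242/gcd = 45254/11 = 4114
lcm(4114, 77) = 4114·77/gcd = 316778/11 = 28798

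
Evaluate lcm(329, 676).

329 = 7 · 47; 676 = 2² · 13²
max exponents: 2² · 7 · 13² · 47 = 222404

222404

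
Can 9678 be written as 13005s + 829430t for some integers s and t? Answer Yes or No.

No

gcd(13005, 829430): 829430 = 63·13005 + 10115; 13005 = 1·10115 + 2890; 10115 = 3·2890 + 1445; 2890 = 2·1445 + 0 → 1445
1445 does not divide 9678, so a solution does not exist.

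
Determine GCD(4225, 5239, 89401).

169

4225 = 5² · 13²; 5239 = 13² · 31; 89401 = 13² · 23²
gcd takes min exponent of each prime: 13² = 169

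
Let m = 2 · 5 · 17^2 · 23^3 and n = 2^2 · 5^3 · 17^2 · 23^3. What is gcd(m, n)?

min exponent per shared prime: 2 · 5 · 17^2 · 23^3 = 35162630

35162630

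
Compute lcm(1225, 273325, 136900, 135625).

56838234407500

1225 = 5² · 7²; 273325 = 5² · 13 · 29²; 136900 = 2² · 5² · 37²; 135625 = 5⁴ · 7 · 31
lcm takes max exponent of each prime: 2² · 5⁴ · 7² · 13 · 29² · 31 · 37² = 56838234407500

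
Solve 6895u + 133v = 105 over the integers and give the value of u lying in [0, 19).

14

gcd(6895, 133) = 7 (Euclid: 6895 = 51·133 + 112; 133 = 1·112 + 21; 112 = 5·21 + 7; 21 = 3·7 + 0), and 7 | 105.
Extended Euclid: 6895·(6) + 133·(-311) = 7. Scale by 15: u₀ = 90.
General solution u = u₀ + 19t; reducing mod 19 gives u = 14 (and v = -725).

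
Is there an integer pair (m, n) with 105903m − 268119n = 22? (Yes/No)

gcd(105903, 268119): 268119 = 2·105903 + 56313; 105903 = 1·56313 + 49590; 56313 = 1·49590 + 6723; 49590 = 7·6723 + 2529; 6723 = 2·2529 + 1665; 2529 = 1·1665 + 864; 1665 = 1·864 + 801; 864 = 1·801 + 63; 801 = 12·63 + 45; 63 = 1·45 + 18; 45 = 2·18 + 9; 18 = 2·9 + 0 → 9
9 does not divide 22, so a solution does not exist.

No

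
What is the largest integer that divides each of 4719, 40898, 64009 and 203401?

121

4719 = 3 · 11² · 13; 40898 = 2 · 11² · 13²; 64009 = 11² · 23²; 203401 = 11² · 41²
gcd takes min exponent of each prime: 11² = 121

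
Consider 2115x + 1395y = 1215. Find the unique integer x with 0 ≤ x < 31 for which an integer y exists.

Euclid: 2115 = 1·1395 + 720; 1395 = 1·720 + 675; 720 = 1·675 + 45; 675 = 15·45 + 0 → gcd = 45; 1215 = 45·27.
Back-substitution yields 2115·(2) + 1395·(-3) = 45, so one solution is x = 2·27 = 54, y = -3·27 = -81.
Solutions in x differ by 1395/45 = 31; the one in [0, 31) is 54 mod 31 = 23.

23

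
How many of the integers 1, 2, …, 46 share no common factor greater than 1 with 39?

29

Prime factors of 39: 3, 13. Count integers ≤ 46 divisible by none of them.
By inclusion–exclusion: 46 − ⌊46/3⌋ − ⌊46/13⌋ + ⌊46/39⌋ = 29.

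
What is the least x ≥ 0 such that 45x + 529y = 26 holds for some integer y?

Euclid: 529 = 11·45 + 34; 45 = 1·34 + 11; 34 = 3·11 + 1; 11 = 11·1 + 0 → gcd = 1; 26 = 1·26.
Back-substitution yields 45·(-47) + 529·(4) = 1, so one solution is x = -47·26 = -1222, y = 4·26 = 104.
Solutions in x differ by 529/1 = 529; the one in [0, 529) is -1222 mod 529 = 365.

365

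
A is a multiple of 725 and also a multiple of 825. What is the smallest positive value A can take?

23925

gcd first: 825 = 1·725 + 100; 725 = 7·100 + 25; 100 = 4·25 + 0 → gcd = 25
lcm = 725·825/gcd = 598125/25 = 23925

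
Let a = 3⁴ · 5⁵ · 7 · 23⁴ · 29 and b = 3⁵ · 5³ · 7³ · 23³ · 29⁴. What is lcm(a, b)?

max exponent per prime: 3⁵ · 5⁵ · 7³ · 23⁴ · 29⁴ = 51552977200728215625

51552977200728215625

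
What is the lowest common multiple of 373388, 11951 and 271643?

373388 = 2² · 17³ · 19; 11951 = 17 · 19 · 37; 271643 = 17 · 19 · 29²
lcm takes max exponent of each prime: 2² · 17³ · 19 · 29² · 37 = 11618714396

11618714396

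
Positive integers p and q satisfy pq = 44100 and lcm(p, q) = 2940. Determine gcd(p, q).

15

gcd·lcm = product, so gcd = 44100/2940 = 15.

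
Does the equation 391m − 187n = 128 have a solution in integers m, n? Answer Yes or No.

By Bézout, 391m − 187n = 128 has integer solutions iff gcd(391, 187) | 128.
Euclid: 391 = 2·187 + 17; 187 = 11·17 + 0. gcd = 17; 128 mod 17 = 9. No.

No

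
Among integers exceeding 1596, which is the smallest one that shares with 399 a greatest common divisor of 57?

399 = 57·7. Any x with gcd(x, 399) = 57 is a multiple of 57, say 57s, with s coprime to 7.
Need s > 1596/57, so s ≥ 29. First s ≥ 29 with gcd(s, 7) = 1 is s = 29. Thus x = 57·29 = 1653.

1653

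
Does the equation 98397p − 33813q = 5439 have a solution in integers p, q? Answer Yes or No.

No

By Bézout, 98397p − 33813q = 5439 has integer solutions iff gcd(98397, 33813) | 5439.
Euclid: 98397 = 2·33813 + 30771; 33813 = 1·30771 + 3042; 30771 = 10·3042 + 351; 3042 = 8·351 + 234; 351 = 1·234 + 117; 234 = 2·117 + 0. gcd = 117; 5439 mod 117 = 57. No.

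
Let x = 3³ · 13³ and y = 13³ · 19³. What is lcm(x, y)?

406869021

max exponent per prime: 3³ · 13³ · 19³ = 406869021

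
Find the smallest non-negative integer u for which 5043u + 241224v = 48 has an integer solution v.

75816

Euclid: 241224 = 47·5043 + 4203; 5043 = 1·4203 + 840; 4203 = 5·840 + 3; 840 = 280·3 + 0 → gcd = 3; 48 = 3·16.
Back-substitution yields 5043·(-287) + 241224·(6) = 3, so one solution is u = -287·16 = -4592, v = 6·16 = 96.
Solutions in u differ by 241224/3 = 80408; the one in [0, 80408) is -4592 mod 80408 = 75816.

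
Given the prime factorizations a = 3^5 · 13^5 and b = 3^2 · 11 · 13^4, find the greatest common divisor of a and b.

min exponent per shared prime: 3^2 · 13^4 = 257049

257049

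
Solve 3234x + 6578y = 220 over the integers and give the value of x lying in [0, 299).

Euclid: 6578 = 2·3234 + 110; 3234 = 29·110 + 44; 110 = 2·44 + 22; 44 = 2·22 + 0 → gcd = 22; 220 = 22·10.
Back-substitution yields 3234·(-120) + 6578·(59) = 22, so one solution is x = -120·10 = -1200, y = 59·10 = 590.
Solutions in x differ by 6578/22 = 299; the one in [0, 299) is -1200 mod 299 = 295.

295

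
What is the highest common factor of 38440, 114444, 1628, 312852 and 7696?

38440 = 2³ · 5 · 31²; 114444 = 2² · 3² · 11 · 17²; 1628 = 2² · 11 · 37; 312852 = 2² · 3 · 29² · 31; 7696 = 2⁴ · 13 · 37
gcd takes min exponent of each prime: 2² = 4

4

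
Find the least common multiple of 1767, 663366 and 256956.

2015305908

1767 = 3 · 19 · 31; 663366 = 2 · 3 · 11 · 19 · 23²; 256956 = 2² · 3 · 7² · 19 · 23
lcm takes max exponent of each prime: 2² · 3 · 7² · 11 · 19 · 23² · 31 = 2015305908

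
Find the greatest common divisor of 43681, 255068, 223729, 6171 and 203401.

gcd(43681, 255068): 255068 = 5·43681 + 36663; 43681 = 1·36663 + 7018; 36663 = 5·7018 + 1573; 7018 = 4·1573 + 726; 1573 = 2·726 + 121; 726 = 6·121 + 0 → 121
gcd(121, 223729): 223729 = 1849·121 + 0 → 121
gcd(121, 6171): 6171 = 51·121 + 0 → 121
gcd(121, 203401): 203401 = 1681·121 + 0 → 121

121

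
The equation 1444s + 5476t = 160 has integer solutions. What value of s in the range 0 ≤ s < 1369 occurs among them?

641

Euclid: 5476 = 3·1444 + 1144; 1444 = 1·1144 + 300; 1144 = 3·300 + 244; 300 = 1·244 + 56; 244 = 4·56 + 20; 56 = 2·20 + 16; 20 = 1·16 + 4; 16 = 4·4 + 0 → gcd = 4; 160 = 4·40.
Back-substitution yields 1444·(-292) + 5476·(77) = 4, so one solution is s = -292·40 = -11680, t = 77·40 = 3080.
Solutions in s differ by 5476/4 = 1369; the one in [0, 1369) is -11680 mod 1369 = 641.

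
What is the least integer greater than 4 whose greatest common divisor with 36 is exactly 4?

Multiples of 4 above 4: 4·2, 4·3, … . Need the cofactor coprime to 36/4 = 9.
Checking s = 2, 3, … the first with gcd(s, 9) = 1 is s = 2, giving 8.

8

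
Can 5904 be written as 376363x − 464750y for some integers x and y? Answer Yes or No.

By Bézout, 376363x − 464750y = 5904 has integer solutions iff gcd(376363, 464750) | 5904.
Euclid: 464750 = 1·376363 + 88387; 376363 = 4·88387 + 22815; 88387 = 3·22815 + 19942; 22815 = 1·19942 + 2873; 19942 = 6·2873 + 2704; 2873 = 1·2704 + 169; 2704 = 16·169 + 0. gcd = 169; 5904 mod 169 = 158. No.

No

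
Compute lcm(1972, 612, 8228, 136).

1972 = 2² · 17 · 29; 612 = 2² · 3² · 17; 8228 = 2² · 11² · 17; 136 = 2³ · 17
lcm takes max exponent of each prime: 2³ · 3² · 11² · 17 · 29 = 4295016

4295016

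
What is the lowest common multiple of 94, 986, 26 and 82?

24700286

94 = 2 · 47; 986 = 2 · 17 · 29; 26 = 2 · 13; 82 = 2 · 41
lcm takes max exponent of each prime: 2 · 13 · 17 · 29 · 41 · 47 = 24700286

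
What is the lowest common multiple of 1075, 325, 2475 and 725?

40122225

lcm(1075, 325) = 1075·325/gcd = 349375/25 = 13975
lcm(13975, 2475) = 13975·2475/gcd = 34588125/25 = 1383525
lcm(1383525, 725) = 1383525·725/gcd = 1003055625/25 = 40122225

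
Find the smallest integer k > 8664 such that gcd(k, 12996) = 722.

9386

Multiples of 722 above 8664: 722·13, 722·14, … . Need the cofactor coprime to 12996/722 = 18.
Checking s = 13, 14, … the first with gcd(s, 18) = 1 is s = 13, giving 9386.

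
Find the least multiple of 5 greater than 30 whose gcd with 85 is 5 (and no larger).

35

85 = 5·17. Any k with gcd(k, 85) = 5 is a multiple of 5, say 5s, with s coprime to 17.
Need s > 30/5, so s ≥ 7. First s ≥ 7 with gcd(s, 17) = 1 is s = 7. Thus k = 5·7 = 35.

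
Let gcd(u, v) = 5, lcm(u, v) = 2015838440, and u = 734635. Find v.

13720

u·v = gcd·lcm = 5·2015838440 = 10079192200, so v = 10079192200/734635 = 13720.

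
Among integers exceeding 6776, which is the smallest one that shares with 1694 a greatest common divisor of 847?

7623

1694 = 847·2. Any t with gcd(t, 1694) = 847 is a multiple of 847, say 847s, with s coprime to 2.
Need s > 6776/847, so s ≥ 9. First s ≥ 9 with gcd(s, 2) = 1 is s = 9. Thus t = 847·9 = 7623.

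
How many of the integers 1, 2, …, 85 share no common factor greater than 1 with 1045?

58

1045 = 5·11·19. Inclusion–exclusion on these primes:
85 − ⌊85/5⌋ − ⌊85/11⌋ − ⌊85/19⌋ + ⌊85/55⌋ + ⌊85/95⌋ + ⌊85/209⌋ − ⌊85/1045⌋ = 58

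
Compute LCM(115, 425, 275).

107525

lcm(115, 425) = 115·425/gcd = 48875/5 = 9775
lcm(9775, 275) = 9775·275/gcd = 2688125/25 = 107525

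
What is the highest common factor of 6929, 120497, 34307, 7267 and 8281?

169

6929 = 13² · 41; 120497 = 13² · 23 · 31; 34307 = 7 · 13² · 29; 7267 = 13² · 43; 8281 = 7² · 13²
gcd takes min exponent of each prime: 13² = 169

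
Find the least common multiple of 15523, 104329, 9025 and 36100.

15523 = 19² · 43; 104329 = 17² · 19²; 9025 = 5² · 19²; 36100 = 2² · 5² · 19²
lcm takes max exponent of each prime: 2² · 5² · 17² · 19² · 43 = 448614700

448614700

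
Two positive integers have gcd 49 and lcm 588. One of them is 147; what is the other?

196

Using mn = gcd(m,n)·lcm(m,n) = 49·588 = 28812, we get n = 28812/147 = 196.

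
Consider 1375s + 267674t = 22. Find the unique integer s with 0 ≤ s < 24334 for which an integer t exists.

23750

gcd(1375, 267674) = 11 (Euclid: 267674 = 194·1375 + 924; 1375 = 1·924 + 451; 924 = 2·451 + 22; 451 = 20·22 + 11; 22 = 2·11 + 0), and 11 | 22.
Extended Euclid: 1375·(11875) + 267674·(-61) = 11. Scale by 2: s₀ = 23750.
General solution s = s₀ + 24334k; reducing mod 24334 gives s = 23750 (and t = -122).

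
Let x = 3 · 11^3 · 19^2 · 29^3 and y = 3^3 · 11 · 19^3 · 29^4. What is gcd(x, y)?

290546157

min exponent per shared prime: 3 · 11 · 19^2 · 29^3 = 290546157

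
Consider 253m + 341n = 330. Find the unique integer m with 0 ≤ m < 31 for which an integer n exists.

Euclid: 341 = 1·253 + 88; 253 = 2·88 + 77; 88 = 1·77 + 11; 77 = 7·11 + 0 → gcd = 11; 330 = 11·30.
Back-substitution yields 253·(-4) + 341·(3) = 11, so one solution is m = -4·30 = -120, n = 3·30 = 90.
Solutions in m differ by 341/11 = 31; the one in [0, 31) is -120 mod 31 = 4.

4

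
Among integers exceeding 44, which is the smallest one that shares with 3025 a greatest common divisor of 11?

3025 = 11·275. Any x with gcd(x, 3025) = 11 is a multiple of 11, say 11s, with s coprime to 275.
Need s > 44/11, so s ≥ 5. First s ≥ 5 with gcd(s, 275) = 1 is s = 6. Thus x = 11·6 = 66.

66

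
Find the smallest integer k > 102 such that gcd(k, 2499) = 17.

Multiples of 17 above 102: 17·7, 17·8, … . Need the cofactor coprime to 2499/17 = 147.
Checking s = 7, 8, … the first with gcd(s, 147) = 1 is s = 8, giving 136.

136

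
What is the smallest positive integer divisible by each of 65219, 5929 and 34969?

18848291

65219 = 7² · 11³; 5929 = 7² · 11²; 34969 = 11² · 17²
lcm takes max exponent of each prime: 7² · 11³ · 17² = 18848291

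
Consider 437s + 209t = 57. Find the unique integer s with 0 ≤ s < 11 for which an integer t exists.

3

gcd(437, 209) = 19 (Euclid: 437 = 2·209 + 19; 209 = 11·19 + 0), and 19 | 57.
Extended Euclid: 437·(1) + 209·(-2) = 19. Scale by 3: s₀ = 3.
General solution s = s₀ + 11k; reducing mod 11 gives s = 3 (and t = -6).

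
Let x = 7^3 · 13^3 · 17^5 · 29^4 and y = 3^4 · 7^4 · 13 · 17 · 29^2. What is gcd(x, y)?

63750323

min exponent per shared prime: 7^3 · 13 · 17 · 29^2 = 63750323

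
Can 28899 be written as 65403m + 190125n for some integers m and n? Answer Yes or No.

gcd(65403, 190125): 190125 = 2·65403 + 59319; 65403 = 1·59319 + 6084; 59319 = 9·6084 + 4563; 6084 = 1·4563 + 1521; 4563 = 3·1521 + 0 → 1521
1521 divides 28899, so a solution exists.

Yes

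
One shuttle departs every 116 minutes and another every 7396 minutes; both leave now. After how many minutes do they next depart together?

116 = 2² · 29; 7396 = 2² · 43²
max exponents: 2² · 29 · 43² = 214484

214484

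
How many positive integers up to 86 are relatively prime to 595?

55

595 = 5·7·17. Inclusion–exclusion on these primes:
86 − ⌊86/5⌋ − ⌊86/7⌋ − ⌊86/17⌋ + ⌊86/35⌋ + ⌊86/85⌋ + ⌊86/119⌋ − ⌊86/595⌋ = 55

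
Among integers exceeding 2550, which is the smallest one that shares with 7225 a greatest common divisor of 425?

7225 = 425·17. Any x with gcd(x, 7225) = 425 is a multiple of 425, say 425s, with s coprime to 17.
Need s > 2550/425, so s ≥ 7. First s ≥ 7 with gcd(s, 17) = 1 is s = 7. Thus x = 425·7 = 2975.

2975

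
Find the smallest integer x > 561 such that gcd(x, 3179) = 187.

748

3179 = 187·17. Any x with gcd(x, 3179) = 187 is a multiple of 187, say 187s, with s coprime to 17.
Need s > 561/187, so s ≥ 4. First s ≥ 4 with gcd(s, 17) = 1 is s = 4. Thus x = 187·4 = 748.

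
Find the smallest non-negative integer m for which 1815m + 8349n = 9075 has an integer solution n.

5

Euclid: 8349 = 4·1815 + 1089; 1815 = 1·1089 + 726; 1089 = 1·726 + 363; 726 = 2·363 + 0 → gcd = 363; 9075 = 363·25.
Back-substitution yields 1815·(-9) + 8349·(2) = 363, so one solution is m = -9·25 = -225, n = 2·25 = 50.
Solutions in m differ by 8349/363 = 23; the one in [0, 23) is -225 mod 23 = 5.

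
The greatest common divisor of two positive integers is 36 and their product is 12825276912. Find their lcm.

356257692

For any two positive integers, gcd × lcm equals their product. Hence lcm = 12825276912 / 36 = 356257692.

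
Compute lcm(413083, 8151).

gcd first: 413083 = 50·8151 + 5533; 8151 = 1·5533 + 2618; 5533 = 2·2618 + 297; 2618 = 8·297 + 242; 297 = 1·242 + 55; 242 = 4·55 + 22; 55 = 2·22 + 11; 22 = 2·11 + 0 → gcd = 11
lcm = 413083·8151/gcd = 3367039533/11 = 306094503

306094503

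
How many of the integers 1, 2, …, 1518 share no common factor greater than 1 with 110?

552

110 = 2·5·11. Inclusion–exclusion on these primes:
1518 − ⌊1518/2⌋ − ⌊1518/5⌋ − ⌊1518/11⌋ + ⌊1518/10⌋ + ⌊1518/22⌋ + ⌊1518/55⌋ − ⌊1518/110⌋ = 552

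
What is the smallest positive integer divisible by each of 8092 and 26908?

7776412

8092 = 2² · 7 · 17²; 26908 = 2² · 7 · 31²
max exponents: 2² · 7 · 17² · 31² = 7776412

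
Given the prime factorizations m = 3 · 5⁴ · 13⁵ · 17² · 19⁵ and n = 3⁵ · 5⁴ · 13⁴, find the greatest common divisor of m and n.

min exponent per shared prime: 3 · 5⁴ · 13⁴ = 53551875

53551875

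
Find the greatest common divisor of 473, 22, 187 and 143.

11

gcd(473, 22): 473 = 21·22 + 11; 22 = 2·11 + 0 → 11
gcd(11, 187): 187 = 17·11 + 0 → 11
gcd(11, 143): 143 = 13·11 + 0 → 11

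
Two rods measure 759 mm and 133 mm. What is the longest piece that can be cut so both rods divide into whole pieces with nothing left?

1

Euclid: 759 = 5·133 + 94; 133 = 1·94 + 39; 94 = 2·39 + 16; 39 = 2·16 + 7; 16 = 2·7 + 2; 7 = 3·2 + 1; 2 = 2·1 + 0. Last nonzero remainder: 1.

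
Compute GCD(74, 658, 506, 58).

2

gcd(74, 658): 658 = 8·74 + 66; 74 = 1·66 + 8; 66 = 8·8 + 2; 8 = 4·2 + 0 → 2
gcd(2, 506): 506 = 253·2 + 0 → 2
gcd(2, 58): 58 = 29·2 + 0 → 2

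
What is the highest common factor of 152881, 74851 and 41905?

289

gcd(152881, 74851): 152881 = 2·74851 + 3179; 74851 = 23·3179 + 1734; 3179 = 1·1734 + 1445; 1734 = 1·1445 + 289; 1445 = 5·289 + 0 → 289
gcd(289, 41905): 41905 = 145·289 + 0 → 289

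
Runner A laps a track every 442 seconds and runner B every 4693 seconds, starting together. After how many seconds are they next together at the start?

442 = 2 · 13 · 17; 4693 = 13 · 19²
max exponents: 2 · 13 · 17 · 19² = 159562

159562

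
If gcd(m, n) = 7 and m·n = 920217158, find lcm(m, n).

gcd·lcm = product, so lcm = 920217158/7 = 131459594.

131459594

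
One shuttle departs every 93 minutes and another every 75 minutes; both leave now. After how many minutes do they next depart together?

gcd first: 93 = 1·75 + 18; 75 = 4·18 + 3; 18 = 6·3 + 0 → gcd = 3
lcm = 93·75/gcd = 6975/3 = 2325

2325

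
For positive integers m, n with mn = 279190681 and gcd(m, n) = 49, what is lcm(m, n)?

gcd·lcm = product, so lcm = 279190681/49 = 5697769.

5697769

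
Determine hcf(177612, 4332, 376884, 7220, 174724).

1444

177612 = 2² · 3 · 19² · 41; 4332 = 2² · 3 · 19²; 376884 = 2² · 3² · 19² · 29; 7220 = 2² · 5 · 19²; 174724 = 2² · 11² · 19²
gcd takes min exponent of each prime: 2² · 19² = 1444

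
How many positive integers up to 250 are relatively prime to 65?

Prime factors of 65: 5, 13. Count integers ≤ 250 divisible by none of them.
By inclusion–exclusion: 250 − ⌊250/5⌋ − ⌊250/13⌋ + ⌊250/65⌋ = 184.

184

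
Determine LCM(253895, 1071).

gcd first: 253895 = 237·1071 + 68; 1071 = 15·68 + 51; 68 = 1·51 + 17; 51 = 3·17 + 0 → gcd = 17
lcm = 253895·1071/gcd = 271921545/17 = 15995385

15995385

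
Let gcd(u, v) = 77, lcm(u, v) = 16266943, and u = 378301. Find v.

Using uv = gcd(u,v)·lcm(u,v) = 77·16266943 = 1252554611, we get v = 1252554611/378301 = 3311.

3311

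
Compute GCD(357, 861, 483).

21

357 = 3 · 7 · 17; 861 = 3 · 7 · 41; 483 = 3 · 7 · 23
gcd takes min exponent of each prime: 3 · 7 = 21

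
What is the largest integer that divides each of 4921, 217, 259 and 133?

7

gcd(4921, 217): 4921 = 22·217 + 147; 217 = 1·147 + 70; 147 = 2·70 + 7; 70 = 10·7 + 0 → 7
gcd(7, 259): 259 = 37·7 + 0 → 7
gcd(7, 133): 133 = 19·7 + 0 → 7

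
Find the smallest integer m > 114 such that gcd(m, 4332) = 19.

4332 = 19·228. Any m with gcd(m, 4332) = 19 is a multiple of 19, say 19s, with s coprime to 228.
Need s > 114/19, so s ≥ 7. First s ≥ 7 with gcd(s, 228) = 1 is s = 7. Thus m = 19·7 = 133.

133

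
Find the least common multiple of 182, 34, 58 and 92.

182 = 2 · 7 · 13; 34 = 2 · 17; 58 = 2 · 29; 92 = 2² · 23
lcm takes max exponent of each prime: 2² · 7 · 13 · 17 · 23 · 29 = 4127396

4127396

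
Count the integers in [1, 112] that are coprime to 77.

77 = 7·11. Inclusion–exclusion on these primes:
112 − ⌊112/7⌋ − ⌊112/11⌋ + ⌊112/77⌋ = 87

87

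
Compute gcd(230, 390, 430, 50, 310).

10

gcd(230, 390): 390 = 1·230 + 160; 230 = 1·160 + 70; 160 = 2·70 + 20; 70 = 3·20 + 10; 20 = 2·10 + 0 → 10
gcd(10, 430): 430 = 43·10 + 0 → 10
gcd(10, 50): 50 = 5·10 + 0 → 10
gcd(10, 310): 310 = 31·10 + 0 → 10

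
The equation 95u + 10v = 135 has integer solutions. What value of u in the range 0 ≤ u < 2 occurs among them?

gcd(95, 10) = 5 (Euclid: 95 = 9·10 + 5; 10 = 2·5 + 0), and 5 | 135.
Extended Euclid: 95·(1) + 10·(-9) = 5. Scale by 27: u₀ = 27.
General solution u = u₀ + 2t; reducing mod 2 gives u = 1 (and v = 4).

1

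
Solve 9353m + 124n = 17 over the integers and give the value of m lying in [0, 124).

5

Euclid: 9353 = 75·124 + 53; 124 = 2·53 + 18; 53 = 2·18 + 17; 18 = 1·17 + 1; 17 = 17·1 + 0 → gcd = 1; 17 = 1·17.
Back-substitution yields 9353·(-7) + 124·(528) = 1, so one solution is m = -7·17 = -119, n = 528·17 = 8976.
Solutions in m differ by 124/1 = 124; the one in [0, 124) is -119 mod 124 = 5.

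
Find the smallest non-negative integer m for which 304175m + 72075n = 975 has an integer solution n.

1689

gcd(304175, 72075) = 25 (Euclid: 304175 = 4·72075 + 15875; 72075 = 4·15875 + 8575; 15875 = 1·8575 + 7300; 8575 = 1·7300 + 1275; 7300 = 5·1275 + 925; 1275 = 1·925 + 350; 925 = 2·350 + 225; 350 = 1·225 + 125; 225 = 1·125 + 100; 125 = 1·100 + 25; 100 = 4·25 + 0), and 25 | 975.
Extended Euclid: 304175·(-622) + 72075·(2625) = 25. Scale by 39: m₀ = -24258.
General solution m = m₀ + 2883t; reducing mod 2883 gives m = 1689 (and n = -7128).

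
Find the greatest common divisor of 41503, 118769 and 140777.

41503 = 7³ · 11²; 118769 = 7 · 19² · 47; 140777 = 7² · 13² · 17
gcd takes min exponent of each prime: 7 = 7

7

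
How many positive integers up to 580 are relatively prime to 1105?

402

Prime factors of 1105: 5, 13, 17. Count integers ≤ 580 divisible by none of them.
By inclusion–exclusion: 580 − ⌊580/5⌋ − ⌊580/13⌋ − ⌊580/17⌋ + ⌊580/65⌋ + ⌊580/85⌋ + ⌊580/221⌋ − ⌊580/1105⌋ = 402.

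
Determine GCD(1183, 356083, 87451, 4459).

1183 = 7 · 13²; 356083 = 7² · 13² · 43; 87451 = 7 · 13 · 31²; 4459 = 7³ · 13
gcd takes min exponent of each prime: 7 · 13 = 91

91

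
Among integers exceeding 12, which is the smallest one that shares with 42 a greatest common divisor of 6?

18

gcd(x, 42) = 6 forces 6 | x; write x = 6s. Then gcd(6s, 6·7) = 6·gcd(s, 7), so need gcd(s, 7) = 1.
6s > 12 gives s ≥ 3. The least s ≥ 3 coprime to 7 is 3, so x = 6·3 = 18.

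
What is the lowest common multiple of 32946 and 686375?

gcd first: 686375 = 20·32946 + 27455; 32946 = 1·27455 + 5491; 27455 = 5·5491 + 0 → gcd = 5491
lcm = 32946·686375/gcd = 22613310750/5491 = 4118250

4118250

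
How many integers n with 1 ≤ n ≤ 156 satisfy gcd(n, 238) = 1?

238 = 2·7·17. Inclusion–exclusion on these primes:
156 − ⌊156/2⌋ − ⌊156/7⌋ − ⌊156/17⌋ + ⌊156/14⌋ + ⌊156/34⌋ + ⌊156/119⌋ − ⌊156/238⌋ = 63

63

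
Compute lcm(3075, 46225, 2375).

540139125

3075 = 3 · 5² · 41; 46225 = 5² · 43²; 2375 = 5³ · 19
lcm takes max exponent of each prime: 3 · 5³ · 19 · 41 · 43² = 540139125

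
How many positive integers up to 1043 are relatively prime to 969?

621

969 = 3·17·19. Inclusion–exclusion on these primes:
1043 − ⌊1043/3⌋ − ⌊1043/17⌋ − ⌊1043/19⌋ + ⌊1043/51⌋ + ⌊1043/57⌋ + ⌊1043/323⌋ − ⌊1043/969⌋ = 621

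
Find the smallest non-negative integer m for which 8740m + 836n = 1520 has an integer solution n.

4

Euclid: 8740 = 10·836 + 380; 836 = 2·380 + 76; 380 = 5·76 + 0 → gcd = 76; 1520 = 76·20.
Back-substitution yields 8740·(-2) + 836·(21) = 76, so one solution is m = -2·20 = -40, n = 21·20 = 420.
Solutions in m differ by 836/76 = 11; the one in [0, 11) is -40 mod 11 = 4.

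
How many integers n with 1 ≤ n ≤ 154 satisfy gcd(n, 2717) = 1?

122

2717 = 11·13·19. Inclusion–exclusion on these primes:
154 − ⌊154/11⌋ − ⌊154/13⌋ − ⌊154/19⌋ + ⌊154/143⌋ + ⌊154/209⌋ + ⌊154/247⌋ − ⌊154/2717⌋ = 122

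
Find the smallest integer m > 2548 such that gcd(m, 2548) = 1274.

3822

gcd(m, 2548) = 1274 forces 1274 | m; write m = 1274s. Then gcd(1274s, 1274·2) = 1274·gcd(s, 2), so need gcd(s, 2) = 1.
1274s > 2548 gives s ≥ 3. The least s ≥ 3 coprime to 2 is 3, so m = 1274·3 = 3822.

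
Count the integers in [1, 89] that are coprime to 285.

45

Prime factors of 285: 3, 5, 19. Count integers ≤ 89 divisible by none of them.
By inclusion–exclusion: 89 − ⌊89/3⌋ − ⌊89/5⌋ − ⌊89/19⌋ + ⌊89/15⌋ + ⌊89/57⌋ + ⌊89/95⌋ − ⌊89/285⌋ = 45.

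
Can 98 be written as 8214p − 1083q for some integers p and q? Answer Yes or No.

By Bézout, 8214p − 1083q = 98 has integer solutions iff gcd(8214, 1083) | 98.
Euclid: 8214 = 7·1083 + 633; 1083 = 1·633 + 450; 633 = 1·450 + 183; 450 = 2·183 + 84; 183 = 2·84 + 15; 84 = 5·15 + 9; 15 = 1·9 + 6; 9 = 1·6 + 3; 6 = 2·3 + 0. gcd = 3; 98 mod 3 = 2. No.

No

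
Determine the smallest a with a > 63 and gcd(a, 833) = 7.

70

Multiples of 7 above 63: 7·10, 7·11, … . Need the cofactor coprime to 833/7 = 119.
Checking s = 10, 11, … the first with gcd(s, 119) = 1 is s = 10, giving 70.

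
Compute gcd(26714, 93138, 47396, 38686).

26714 = 2 · 19² · 37; 93138 = 2 · 3 · 19² · 43; 47396 = 2² · 17² · 41; 38686 = 2 · 23 · 29²
gcd takes min exponent of each prime: 2 = 2

2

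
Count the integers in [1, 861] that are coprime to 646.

384

646 = 2·17·19. Inclusion–exclusion on these primes:
861 − ⌊861/2⌋ − ⌊861/17⌋ − ⌊861/19⌋ + ⌊861/34⌋ + ⌊861/38⌋ + ⌊861/323⌋ − ⌊861/646⌋ = 384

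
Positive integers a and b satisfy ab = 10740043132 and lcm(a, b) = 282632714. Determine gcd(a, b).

gcd·lcm = product, so gcd = 10740043132/282632714 = 38.

38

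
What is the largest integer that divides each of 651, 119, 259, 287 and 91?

7

651 = 3 · 7 · 31; 119 = 7 · 17; 259 = 7 · 37; 287 = 7 · 41; 91 = 7 · 13
gcd takes min exponent of each prime: 7 = 7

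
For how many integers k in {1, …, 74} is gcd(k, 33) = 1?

Prime factors of 33: 3, 11. Count integers ≤ 74 divisible by none of them.
By inclusion–exclusion: 74 − ⌊74/3⌋ − ⌊74/11⌋ + ⌊74/33⌋ = 46.

46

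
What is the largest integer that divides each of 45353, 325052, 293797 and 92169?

133

45353 = 7 · 11 · 19 · 31; 325052 = 2² · 7 · 13 · 19 · 47; 293797 = 7 · 19 · 47²; 92169 = 3² · 7² · 11 · 19
gcd takes min exponent of each prime: 7 · 19 = 133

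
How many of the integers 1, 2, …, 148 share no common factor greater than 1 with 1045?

1045 = 5·11·19. Inclusion–exclusion on these primes:
148 − ⌊148/5⌋ − ⌊148/11⌋ − ⌊148/19⌋ + ⌊148/55⌋ + ⌊148/95⌋ + ⌊148/209⌋ − ⌊148/1045⌋ = 102

102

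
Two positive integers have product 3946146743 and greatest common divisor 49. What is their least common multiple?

For any two positive integers, gcd × lcm equals their product. Hence lcm = 3946146743 / 49 = 80533607.

80533607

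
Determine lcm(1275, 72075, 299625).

287939625

1275 = 3 · 5² · 17; 72075 = 3 · 5² · 31²; 299625 = 3 · 5³ · 17 · 47
lcm takes max exponent of each prime: 3 · 5³ · 17 · 31² · 47 = 287939625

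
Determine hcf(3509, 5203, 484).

121

gcd(3509, 5203): 5203 = 1·3509 + 1694; 3509 = 2·1694 + 121; 1694 = 14·121 + 0 → 121
gcd(121, 484): 484 = 4·121 + 0 → 121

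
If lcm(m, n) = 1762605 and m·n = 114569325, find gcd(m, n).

65

gcd·lcm = product, so gcd = 114569325/1762605 = 65.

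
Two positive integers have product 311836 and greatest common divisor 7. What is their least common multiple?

Since gcd(m,n)·lcm(m,n) = mn, lcm = 311836/7 = 44548.

44548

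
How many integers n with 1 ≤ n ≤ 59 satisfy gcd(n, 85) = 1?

85 = 5·17. Inclusion–exclusion on these primes:
59 − ⌊59/5⌋ − ⌊59/17⌋ + ⌊59/85⌋ = 45

45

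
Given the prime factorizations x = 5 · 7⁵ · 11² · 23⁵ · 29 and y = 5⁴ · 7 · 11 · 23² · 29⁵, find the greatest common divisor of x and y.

min exponent per shared prime: 5 · 7 · 11 · 23² · 29 = 5906285

5906285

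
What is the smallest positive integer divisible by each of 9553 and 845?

9553 = 41 · 233; 845 = 5 · 13²
max exponents: 5 · 13² · 41 · 233 = 8072285

8072285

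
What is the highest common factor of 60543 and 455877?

9

60543 = 3² · 7 · 31²
455877 = 3² · 37³
Common: 3² = 9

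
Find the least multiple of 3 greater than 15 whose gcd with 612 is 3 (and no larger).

Multiples of 3 above 15: 3·6, 3·7, … . Need the cofactor coprime to 612/3 = 204.
Checking s = 6, 7, … the first with gcd(s, 204) = 1 is s = 7, giving 21.

21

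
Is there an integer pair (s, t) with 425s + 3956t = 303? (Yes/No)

gcd(425, 3956): 3956 = 9·425 + 131; 425 = 3·131 + 32; 131 = 4·32 + 3; 32 = 10·3 + 2; 3 = 1·2 + 1; 2 = 2·1 + 0 → 1
1 divides 303, so a solution exists.

Yes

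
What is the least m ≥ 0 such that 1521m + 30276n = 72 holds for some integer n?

1692

Reduce mod 30276: 1521m ≡ 72 (mod 30276). With g = gcd(1521, 30276) = 9 dividing 72, divide through: 169m ≡ 8 (mod 3364).
Since gcd(169, 3364) = 1, m ≡ 8·(169)⁻¹ ≡ 1692 (mod 3364). Smallest non-negative: 1692.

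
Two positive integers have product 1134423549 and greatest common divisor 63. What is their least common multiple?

Since gcd(a,b)·lcm(a,b) = ab, lcm = 1134423549/63 = 18006723.

18006723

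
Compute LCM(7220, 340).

7220 = 2² · 5 · 19²; 340 = 2² · 5 · 17
max exponents: 2² · 5 · 17 · 19² = 122740

122740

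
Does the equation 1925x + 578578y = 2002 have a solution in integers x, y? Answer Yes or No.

By Bézout, 1925x + 578578y = 2002 has integer solutions iff gcd(1925, 578578) | 2002.
Euclid: 578578 = 300·1925 + 1078; 1925 = 1·1078 + 847; 1078 = 1·847 + 231; 847 = 3·231 + 154; 231 = 1·154 + 77; 154 = 2·77 + 0. gcd = 77; 2002 mod 77 = 0. Yes.

Yes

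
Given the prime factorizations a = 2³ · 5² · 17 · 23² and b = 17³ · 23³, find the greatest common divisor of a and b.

8993

min exponent per shared prime: 17 · 23² = 8993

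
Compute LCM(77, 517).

3619

gcd first: 517 = 6·77 + 55; 77 = 1·55 + 22; 55 = 2·22 + 11; 22 = 2·11 + 0 → gcd = 11
lcm = 77·517/gcd = 39809/11 = 3619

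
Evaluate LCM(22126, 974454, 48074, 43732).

2579014627626372

22126 = 2 · 13 · 23 · 37; 974454 = 2 · 3 · 13² · 31²; 48074 = 2 · 13 · 43²; 43732 = 2² · 13 · 29²
lcm takes max exponent of each prime: 2² · 3 · 13² · 23 · 29² · 31² · 37 · 43² = 2579014627626372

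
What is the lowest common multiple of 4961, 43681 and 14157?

lcm(4961, 43681) = 4961·43681/gcd = 216701441/121 = 1790921
lcm(1790921, 14157) = 1790921·14157/gcd = 25354068597/121 = 209537757

209537757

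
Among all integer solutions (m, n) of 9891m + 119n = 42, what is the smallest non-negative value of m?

3

gcd(9891, 119) = 7 (Euclid: 9891 = 83·119 + 14; 119 = 8·14 + 7; 14 = 2·7 + 0), and 7 | 42.
Extended Euclid: 9891·(-8) + 119·(665) = 7. Scale by 6: m₀ = -48.
General solution m = m₀ + 17t; reducing mod 17 gives m = 3 (and n = -249).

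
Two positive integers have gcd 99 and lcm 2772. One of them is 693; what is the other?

396

Using uv = gcd(u,v)·lcm(u,v) = 99·2772 = 274428, we get v = 274428/693 = 396.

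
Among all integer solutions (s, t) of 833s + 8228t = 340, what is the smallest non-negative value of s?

Euclid: 8228 = 9·833 + 731; 833 = 1·731 + 102; 731 = 7·102 + 17; 102 = 6·17 + 0 → gcd = 17; 340 = 17·20.
Back-substitution yields 833·(-79) + 8228·(8) = 17, so one solution is s = -79·20 = -1580, t = 8·20 = 160.
Solutions in s differ by 8228/17 = 484; the one in [0, 484) is -1580 mod 484 = 356.

356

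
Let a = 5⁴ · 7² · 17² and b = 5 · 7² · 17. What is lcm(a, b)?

8850625

max exponent per prime: 5⁴ · 7² · 17² = 8850625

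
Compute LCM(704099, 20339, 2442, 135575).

704099 = 11³ · 23²; 20339 = 11 · 43²; 2442 = 2 · 3 · 11 · 37; 135575 = 5² · 11 · 17 · 29
lcm takes max exponent of each prime: 2 · 3 · 5² · 11³ · 17 · 23² · 29 · 37 · 43² = 3562136365393650

3562136365393650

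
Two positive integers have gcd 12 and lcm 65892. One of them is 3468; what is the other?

Using uv = gcd(u,v)·lcm(u,v) = 12·65892 = 790704, we get v = 790704/3468 = 228.

228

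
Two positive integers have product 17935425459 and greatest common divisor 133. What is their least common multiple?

gcd·lcm = product, so lcm = 17935425459/133 = 134852823.

134852823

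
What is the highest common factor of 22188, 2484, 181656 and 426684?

22188 = 2² · 3 · 43²; 2484 = 2² · 3³ · 23; 181656 = 2³ · 3³ · 29²; 426684 = 2² · 3 · 31² · 37
gcd takes min exponent of each prime: 2² · 3 = 12

12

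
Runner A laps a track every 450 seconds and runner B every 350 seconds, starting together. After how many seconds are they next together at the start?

3150

gcd first: 450 = 1·350 + 100; 350 = 3·100 + 50; 100 = 2·50 + 0 → gcd = 50
lcm = 450·350/gcd = 157500/50 = 3150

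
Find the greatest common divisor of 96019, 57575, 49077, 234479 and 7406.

96019 = 7 · 11 · 29 · 43; 57575 = 5² · 7² · 47; 49077 = 3² · 7 · 19 · 41; 234479 = 7 · 19 · 41 · 43; 7406 = 2 · 7 · 23²
gcd takes min exponent of each prime: 7 = 7

7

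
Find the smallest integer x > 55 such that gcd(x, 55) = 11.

66

Multiples of 11 above 55: 11·6, 11·7, … . Need the cofactor coprime to 55/11 = 5.
Checking s = 6, 7, … the first with gcd(s, 5) = 1 is s = 6, giving 66.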